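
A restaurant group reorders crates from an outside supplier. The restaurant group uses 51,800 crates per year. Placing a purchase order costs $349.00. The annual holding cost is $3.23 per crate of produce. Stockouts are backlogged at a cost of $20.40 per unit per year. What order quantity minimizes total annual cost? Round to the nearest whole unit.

With planned backorders, Q* = √(2DS/H) · √((H+B)/B).
√(2DS/H) = √(2 × 51,800 × 349 / 3.23) = 3345.733.
√((H+B)/B) = √((3.23+20.4)/20.4) = 1.0763.
Q* ≈ 3600.876.

Q* ≈ 3,601 crates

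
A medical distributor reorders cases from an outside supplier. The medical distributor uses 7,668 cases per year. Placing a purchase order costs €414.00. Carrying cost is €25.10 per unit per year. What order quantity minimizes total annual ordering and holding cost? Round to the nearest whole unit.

Q* ≈ 503 cases

EOQ = √(2DS / H) = √(2 × 7,668 × 414 / 25.1).
= √(6,349,104 / 25.1) = √252,952.3506 ≈ 502.944.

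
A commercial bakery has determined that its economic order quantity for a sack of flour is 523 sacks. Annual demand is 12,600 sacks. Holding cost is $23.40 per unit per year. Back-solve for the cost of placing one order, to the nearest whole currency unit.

The basic EOQ model gives Q* = √(2DS/H); rearrange for the unknown.
From Q* = √(2DS/H): S = Q*²H / (2D) = 523² × 23.4 / (2 × 12,600) = 253.9912.

S ≈ $254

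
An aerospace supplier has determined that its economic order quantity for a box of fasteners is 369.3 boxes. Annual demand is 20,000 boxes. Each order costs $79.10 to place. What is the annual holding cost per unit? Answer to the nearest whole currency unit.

H ≈ $23

Invert the EOQ relation Q*² = 2DS/H.
From Q* = √(2DS/H): H = 2DS / Q*² = 2 × 20,000 × 79.1 / 369.3² = 23.1995.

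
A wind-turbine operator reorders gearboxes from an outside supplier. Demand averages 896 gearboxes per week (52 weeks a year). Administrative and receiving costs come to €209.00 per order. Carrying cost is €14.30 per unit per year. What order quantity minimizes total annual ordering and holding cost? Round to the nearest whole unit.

Annual demand D = 896 × 52 = 46,592.
EOQ = √(2DS / H) = √(2 × 46,592 × 209 / 14.3).
= √(19,475,456 / 14.3) = √1,361,920 ≈ 1167.013.

Q* ≈ 1,167 gearboxes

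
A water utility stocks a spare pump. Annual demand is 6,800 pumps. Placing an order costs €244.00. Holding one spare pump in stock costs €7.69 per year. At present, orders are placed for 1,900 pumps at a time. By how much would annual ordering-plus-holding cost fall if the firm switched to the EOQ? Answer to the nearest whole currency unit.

Extra cost ≈ €3,127 per year

EOQ = √(2DS/H) = √(2 × 6,800 × 244 / 7.69) ≈ 656.90.
Cost at Q* = (D/Q*)S + (Q*/2)H = √(2DSH) ≈ €5,051.58.
Cost at Q = 1,900: (6,800/1,900)×244 + (1,900/2)×7.69 = €873.26 + €7,305.50 = €8,178.76.
Excess = €8,178.76 − €5,051.58 = €3,127.18.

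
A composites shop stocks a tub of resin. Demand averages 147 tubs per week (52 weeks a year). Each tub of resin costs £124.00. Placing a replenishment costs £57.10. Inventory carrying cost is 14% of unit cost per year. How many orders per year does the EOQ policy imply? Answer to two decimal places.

N ≈ 34.09 orders per year

Annual demand D = 147 × 52 = 7,644.
Holding cost H = 0.14 × £124.00 = £17.3600 per unit per year.
EOQ = √(2DS/H) = √(2 × 7,644 × 57.1 / 17.36) ≈ 224.24.
Orders per year = D / Q* = 7,644 / 224.24 ≈ 34.088.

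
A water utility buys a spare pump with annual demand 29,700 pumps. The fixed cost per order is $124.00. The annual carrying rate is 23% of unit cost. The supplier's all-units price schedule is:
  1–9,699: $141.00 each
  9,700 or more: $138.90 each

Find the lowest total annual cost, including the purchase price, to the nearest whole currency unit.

Holding cost per unit per year at price C is H = 0.23·C.
For each price level, check whether its EOQ is feasible; otherwise the best quantity at that price is the breakpoint.
EOQ at $141.00 = 476.6 (feasible in tier 1): TC = 29,700×$141.00 + (29,700/476.6)×124 + (476.6/2)×0.23×$141.00 = $4,203,155.30.
EOQ at $138.90 = 480.2 < 9700, so use break Q=9700: TC = 29,700×$138.90 + (29,700/9700.0)×124 + (9700.0/2)×0.23×$138.90 = $4,280,652.62.
Lowest total cost among the candidates is at Q = 476.6.

TC* ≈ $4,203,155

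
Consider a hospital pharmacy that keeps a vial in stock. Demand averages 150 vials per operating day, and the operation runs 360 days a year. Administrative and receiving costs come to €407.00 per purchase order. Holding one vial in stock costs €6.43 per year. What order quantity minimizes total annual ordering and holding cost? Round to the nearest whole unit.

Q* ≈ 2,615 vials

Annual demand D = 150 × 360 = 54,000.
EOQ = √(2DS / H) = √(2 × 54,000 × 407 / 6.43).
= √(43,956,000 / 6.43) = √6,836,080.8709 ≈ 2614.590.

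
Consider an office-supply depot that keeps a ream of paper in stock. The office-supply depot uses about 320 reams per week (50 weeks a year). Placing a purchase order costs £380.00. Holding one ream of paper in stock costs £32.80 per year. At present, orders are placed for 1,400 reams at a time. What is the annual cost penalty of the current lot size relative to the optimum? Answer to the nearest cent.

Extra cost ≈ £7,331.68 per year

Annual demand D = 320 × 50 = 16,000.
EOQ = √(2DS/H) = √(2 × 16,000 × 380 / 32.8) ≈ 608.88.
Cost at Q* = (D/Q*)S + (Q*/2)H = √(2DSH) ≈ £19,971.18.
Cost at Q = 1,400: (16,000/1,400)×380 + (1,400/2)×32.8 = £4,342.86 + £22,960.00 = £27,302.86.
Excess = £27,302.86 − £19,971.18 = £7,331.68.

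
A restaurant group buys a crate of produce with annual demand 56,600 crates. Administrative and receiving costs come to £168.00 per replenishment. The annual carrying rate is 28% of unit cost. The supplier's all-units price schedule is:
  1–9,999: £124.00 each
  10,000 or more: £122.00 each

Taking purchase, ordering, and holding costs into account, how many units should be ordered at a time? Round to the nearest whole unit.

Q* ≈ 740 crates

Holding cost per unit per year at price C is H = 0.28·C.
Evaluate total cost at each tier's feasible EOQ or, if the EOQ is below the tier, at the tier's minimum quantity.
EOQ at £124.00 = 740.1 (feasible in tier 1): TC = 56,600×£124.00 + (56,600/740.1)×168 + (740.1/2)×0.28×£124.00 = £7,044,096.13.
EOQ at £122.00 = 746.1 < 10000, so use break Q=10000: TC = 56,600×£122.00 + (56,600/10000.0)×168 + (10000.0/2)×0.28×£122.00 = £7,076,950.88.
Lowest total cost is £7,044,096.13 at Q = 740.1.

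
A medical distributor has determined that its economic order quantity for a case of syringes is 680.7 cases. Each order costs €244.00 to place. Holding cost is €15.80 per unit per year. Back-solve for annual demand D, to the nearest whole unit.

D ≈ 15,002 cases per year

Invert the EOQ relation Q*² = 2DS/H.
From Q* = √(2DS/H): D = Q*²H / (2S) = 680.7² × 15.8 / (2 × 244) = 15001.986.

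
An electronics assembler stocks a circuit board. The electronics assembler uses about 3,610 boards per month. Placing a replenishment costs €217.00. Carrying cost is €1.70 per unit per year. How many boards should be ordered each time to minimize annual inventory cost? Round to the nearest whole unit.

Annual demand D = 3,610 × 12 = 43,320.
EOQ = √(2DS / H) = √(2 × 43,320 × 217 / 1.7).
= √(18,800,880 / 1.7) = √11,059,341.1765 ≈ 3325.559.

Q* ≈ 3,326 boards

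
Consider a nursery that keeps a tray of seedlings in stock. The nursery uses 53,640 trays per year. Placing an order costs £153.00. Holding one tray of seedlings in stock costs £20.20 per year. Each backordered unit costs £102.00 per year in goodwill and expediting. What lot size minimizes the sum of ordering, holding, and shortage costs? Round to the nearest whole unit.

With planned backorders, Q* = √(2DS/H) · √((H+B)/B).
√(2DS/H) = √(2 × 53,640 × 153 / 20.2) = 901.425.
√((H+B)/B) = √((20.2+102)/102) = 1.0945.
Q* ≈ 986.654.

Q* ≈ 987 trays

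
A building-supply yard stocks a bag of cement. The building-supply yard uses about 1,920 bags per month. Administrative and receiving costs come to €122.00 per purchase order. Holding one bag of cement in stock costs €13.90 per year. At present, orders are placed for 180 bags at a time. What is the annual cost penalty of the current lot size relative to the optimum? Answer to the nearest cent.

Annual demand D = 1,920 × 12 = 23,040.
EOQ = √(2DS/H) = √(2 × 23,040 × 122 / 13.9) ≈ 635.96.
Cost at Q* = (D/Q*)S + (Q*/2)H = √(2DSH) ≈ €8,839.82.
Cost at Q = 180: (23,040/180)×122 + (180/2)×13.9 = €15,616.00 + €1,251.00 = €16,867.00.
Excess = €16,867.00 − €8,839.82 = €8,027.18.

Extra cost ≈ €8,027.18 per year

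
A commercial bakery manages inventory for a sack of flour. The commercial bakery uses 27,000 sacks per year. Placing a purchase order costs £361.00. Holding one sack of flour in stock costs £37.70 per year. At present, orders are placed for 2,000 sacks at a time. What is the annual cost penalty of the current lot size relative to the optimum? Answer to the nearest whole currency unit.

EOQ = √(2DS/H) = √(2 × 27,000 × 361 / 37.7) ≈ 719.08.
Cost at Q* = (D/Q*)S + (Q*/2)H = √(2DSH) ≈ £27,109.48.
Cost at Q = 2,000: (27,000/2,000)×361 + (2,000/2)×37.7 = £4,873.50 + £37,700.00 = £42,573.50.
Excess = £42,573.50 − £27,109.48 = £15,464.02.

Extra cost ≈ £15,464 per year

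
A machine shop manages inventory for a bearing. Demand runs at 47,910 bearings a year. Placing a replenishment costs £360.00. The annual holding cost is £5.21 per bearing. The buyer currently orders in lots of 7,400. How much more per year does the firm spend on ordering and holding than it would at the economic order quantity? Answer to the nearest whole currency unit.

EOQ = √(2DS/H) = √(2 × 47,910 × 360 / 5.21) ≈ 2573.12.
Cost at Q* = (D/Q*)S + (Q*/2)H = √(2DSH) ≈ £13,405.97.
Cost at Q = 7,400: (47,910/7,400)×360 + (7,400/2)×5.21 = £2,330.76 + £19,277.00 = £21,607.76.
Excess = £21,607.76 − £13,405.97 = £8,201.79.

Extra cost ≈ £8,202 per year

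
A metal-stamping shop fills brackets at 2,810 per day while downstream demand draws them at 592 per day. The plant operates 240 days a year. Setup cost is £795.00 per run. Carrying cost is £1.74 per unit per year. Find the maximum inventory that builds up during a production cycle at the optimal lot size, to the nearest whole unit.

I_max ≈ 10,123 brackets

Annual demand D = 592 × 240 = 142,080.
Production build-up factor (1 − d/p) = 1 − 592/2,810 = 0.7893.
Q* = √(2DS / (H(1 − d/p))) = √(2 × 142,080 × 795 / (1.74 × 0.7893)).
= √(225,907,200 / 1.3734) ≈ 12825.160.
Maximum inventory = Q*(1 − d/p) = 12825.160 × 0.7893 ≈ 10123.205.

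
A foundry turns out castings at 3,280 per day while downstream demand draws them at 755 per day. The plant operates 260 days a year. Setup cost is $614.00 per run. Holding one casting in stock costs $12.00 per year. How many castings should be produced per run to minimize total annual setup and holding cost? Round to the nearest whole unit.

Q* ≈ 5,108 castings

Annual demand D = 755 × 260 = 196,300.
Production build-up factor (1 − d/p) = 1 − 755/3,280 = 0.7698.
Q* = √(2DS / (H(1 − d/p))) = √(2 × 196,300 × 614 / (12 × 0.7698)).
= √(241,056,400 / 9.2378) ≈ 5108.283.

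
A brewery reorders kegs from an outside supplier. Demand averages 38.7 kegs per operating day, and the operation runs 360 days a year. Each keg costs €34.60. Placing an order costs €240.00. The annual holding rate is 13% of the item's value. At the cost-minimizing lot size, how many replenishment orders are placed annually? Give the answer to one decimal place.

N ≈ 11.4 orders per year

Annual demand D = 38.7 × 360 = 13,932.
Holding cost H = 0.13 × €34.60 = €4.4980 per unit per year.
EOQ = √(2DS/H) = √(2 × 13,932 × 240 / 4.498) ≈ 1219.32.
Orders per year = D / Q* = 13,932 / 1219.32 ≈ 11.426.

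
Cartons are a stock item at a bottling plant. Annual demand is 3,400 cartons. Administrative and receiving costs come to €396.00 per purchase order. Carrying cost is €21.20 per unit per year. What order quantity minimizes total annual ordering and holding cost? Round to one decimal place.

EOQ = √(2DS / H) = √(2 × 3,400 × 396 / 21.2).
= √(2,692,800 / 21.2) = √127,018.8679 ≈ 356.397.

Q* ≈ 356.4 cartons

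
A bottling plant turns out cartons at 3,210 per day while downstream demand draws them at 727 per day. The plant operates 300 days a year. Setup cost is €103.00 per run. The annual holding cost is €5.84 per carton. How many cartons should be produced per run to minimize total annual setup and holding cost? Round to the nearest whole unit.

Annual demand D = 727 × 300 = 218,100.
Production build-up factor (1 − d/p) = 1 − 727/3,210 = 0.7735.
Q* = √(2DS / (H(1 − d/p))) = √(2 × 218,100 × 103 / (5.84 × 0.7735)).
= √(44,928,600 / 4.5174) ≈ 3153.691.

Q* ≈ 3,154 cartons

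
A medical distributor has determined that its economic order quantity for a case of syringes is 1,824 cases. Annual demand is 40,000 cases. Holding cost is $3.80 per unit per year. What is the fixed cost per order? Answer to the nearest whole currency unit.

The basic EOQ model gives Q* = √(2DS/H); rearrange for the unknown.
From Q* = √(2DS/H): S = Q*²H / (2D) = 1,824² × 3.8 / (2 × 40,000) = 158.0314.

S ≈ $158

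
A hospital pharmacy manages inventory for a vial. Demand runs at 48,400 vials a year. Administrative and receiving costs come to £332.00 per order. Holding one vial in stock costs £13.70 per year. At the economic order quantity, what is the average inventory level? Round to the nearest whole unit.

The optimal lot size = √(2DS/H) = √(2 × 48,400 × 332 / 13.7) ≈ 1531.60.
Average inventory = Q*/2 ≈ 1531.60 / 2 = 765.802.

Average inventory ≈ 766 vials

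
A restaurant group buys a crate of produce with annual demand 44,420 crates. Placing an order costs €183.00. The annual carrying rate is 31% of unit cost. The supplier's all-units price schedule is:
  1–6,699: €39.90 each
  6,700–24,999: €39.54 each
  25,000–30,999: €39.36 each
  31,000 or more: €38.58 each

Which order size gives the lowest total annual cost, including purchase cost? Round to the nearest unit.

Q* ≈ 1,146 crates

Holding cost per unit per year at price C is H = 0.31·C.
Evaluate total cost at each tier's feasible EOQ or, if the EOQ is below the tier, at the tier's minimum quantity.
EOQ at €39.90 = 1146.5 (feasible in tier 1): TC = 44,420×€39.90 + (44,420/1146.5)×183 + (1146.5/2)×0.31×€39.90 = €1,786,538.68.
EOQ at €39.54 = 1151.7 < 6700, so use break Q=6700: TC = 44,420×€39.54 + (44,420/6700.0)×183 + (6700.0/2)×0.31×€39.54 = €1,798,642.35.
EOQ at €39.36 = 1154.3 < 25000, so use break Q=25000: TC = 44,420×€39.36 + (44,420/25000.0)×183 + (25000.0/2)×0.31×€39.36 = €1,901,216.35.
EOQ at €38.58 = 1165.9 < 31000, so use break Q=31000: TC = 44,420×€38.58 + (44,420/31000.0)×183 + (31000.0/2)×0.31×€38.58 = €1,899,362.72.
Lowest total cost is €1,786,538.68 at Q = 1146.5.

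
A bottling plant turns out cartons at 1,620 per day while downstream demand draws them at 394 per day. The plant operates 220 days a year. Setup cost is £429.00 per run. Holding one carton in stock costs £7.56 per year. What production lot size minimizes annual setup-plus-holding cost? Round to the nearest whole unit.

Q* ≈ 3,605 cartons

Annual demand D = 394 × 220 = 86,680.
Production build-up factor (1 − d/p) = 1 − 394/1,620 = 0.7568.
Q* = √(2DS / (H(1 − d/p))) = √(2 × 86,680 × 429 / (7.56 × 0.7568)).
= √(74,371,440 / 5.7213) ≈ 3605.408.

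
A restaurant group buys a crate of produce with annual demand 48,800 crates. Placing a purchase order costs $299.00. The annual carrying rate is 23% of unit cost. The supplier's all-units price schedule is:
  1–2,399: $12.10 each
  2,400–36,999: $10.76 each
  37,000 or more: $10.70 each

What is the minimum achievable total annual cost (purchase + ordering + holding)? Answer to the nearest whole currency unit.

Holding cost per unit per year at price C is H = 0.23·C.
For each price level, check whether its EOQ is feasible; otherwise the best quantity at that price is the breakpoint.
Tier 1 ($12.10): EOQ = 3238.2 exceeds tier's upper bound 2399, so this tier is dominated.
EOQ at $10.76 = 3433.9 (feasible in tier 2): TC = 48,800×$10.76 + (48,800/3433.9)×299 + (3433.9/2)×0.23×$10.76 = $533,586.27.
EOQ at $10.70 = 3443.5 < 37000, so use break Q=37000: TC = 48,800×$10.70 + (48,800/37000.0)×299 + (37000.0/2)×0.23×$10.70 = $568,082.86.
Lowest total cost among the candidates is at Q = 3433.9.

TC* ≈ $533,586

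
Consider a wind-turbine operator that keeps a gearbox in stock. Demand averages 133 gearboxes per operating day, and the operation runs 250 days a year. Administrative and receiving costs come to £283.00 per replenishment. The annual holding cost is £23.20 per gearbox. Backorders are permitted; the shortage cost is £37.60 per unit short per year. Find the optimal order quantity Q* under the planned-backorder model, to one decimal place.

Q* ≈ 1,145.3 gearboxes

Annual demand D = 133 × 250 = 33,250.
With planned backorders, Q* = √(2DS/H) · √((H+B)/B).
√(2DS/H) = √(2 × 33,250 × 283 / 23.2) = 900.658.
√((H+B)/B) = √((23.2+37.6)/37.6) = 1.2716.
Q* ≈ 1145.296.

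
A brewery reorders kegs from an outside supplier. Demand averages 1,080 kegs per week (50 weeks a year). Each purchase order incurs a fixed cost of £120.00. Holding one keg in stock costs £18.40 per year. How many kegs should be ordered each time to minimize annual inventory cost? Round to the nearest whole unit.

Annual demand D = 1,080 × 50 = 54,000.
EOQ = √(2DS / H) = √(2 × 54,000 × 120 / 18.4).
= √(12,960,000 / 18.4) = √704,347.8261 ≈ 839.254.

Q* ≈ 839 kegs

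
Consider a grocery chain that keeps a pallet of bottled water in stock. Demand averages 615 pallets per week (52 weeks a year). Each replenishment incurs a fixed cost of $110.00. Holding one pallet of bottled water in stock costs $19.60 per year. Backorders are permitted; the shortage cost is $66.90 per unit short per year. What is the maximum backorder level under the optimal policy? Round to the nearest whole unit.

Annual demand D = 615 × 52 = 31,980.
With planned backorders, Q* = √(2DS/H) · √((H+B)/B).
√(2DS/H) = √(2 × 31,980 × 110 / 19.6) = 599.132.
√((H+B)/B) = √((19.6+66.9)/66.9) = 1.1371.
Q* ≈ 681.267.
S* = Q* · H/(H+B) = 681.267 × 19.6/86.5 ≈ 154.368.

S* ≈ 154 pallets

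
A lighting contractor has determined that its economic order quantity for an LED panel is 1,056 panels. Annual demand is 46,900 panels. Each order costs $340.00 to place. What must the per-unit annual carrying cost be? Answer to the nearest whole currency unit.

H ≈ $29

Invert the EOQ relation Q*² = 2DS/H.
From Q* = √(2DS/H): H = 2DS / Q*² = 2 × 46,900 × 340 / 1,056² = 28.5992.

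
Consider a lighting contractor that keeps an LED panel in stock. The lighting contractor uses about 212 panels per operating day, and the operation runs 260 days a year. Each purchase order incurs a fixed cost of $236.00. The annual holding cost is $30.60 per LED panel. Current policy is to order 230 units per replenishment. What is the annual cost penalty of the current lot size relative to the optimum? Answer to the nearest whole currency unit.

Extra cost ≈ $31,862 per year

Annual demand D = 212 × 260 = 55,120.
EOQ = √(2DS/H) = √(2 × 55,120 × 236 / 30.6) ≈ 922.07.
Cost at Q* = (D/Q*)S + (Q*/2)H = √(2DSH) ≈ $28,215.41.
Cost at Q = 230: (55,120/230)×236 + (230/2)×30.6 = $56,557.91 + $3,519.00 = $60,076.91.
Excess = $60,076.91 − $28,215.41 = $31,861.51.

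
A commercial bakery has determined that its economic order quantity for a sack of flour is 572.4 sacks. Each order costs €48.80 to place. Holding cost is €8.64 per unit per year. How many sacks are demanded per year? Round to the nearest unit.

D ≈ 29,004 sacks per year

Squaring Q* = √(2DS/H) gives Q*² = 2DS/H.
From Q* = √(2DS/H): D = Q*²H / (2S) = 572.4² × 8.64 / (2 × 48.8) = 29004.353.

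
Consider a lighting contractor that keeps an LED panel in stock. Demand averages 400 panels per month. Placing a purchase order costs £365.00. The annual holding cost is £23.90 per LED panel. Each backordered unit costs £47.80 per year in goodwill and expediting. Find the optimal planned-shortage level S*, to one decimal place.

Annual demand D = 400 × 12 = 4,800.
With planned backorders, Q* = √(2DS/H) · √((H+B)/B).
√(2DS/H) = √(2 × 4,800 × 365 / 23.9) = 382.898.
√((H+B)/B) = √((23.9+47.8)/47.8) = 1.2247.
Q* ≈ 468.952.
S* = Q* · H/(H+B) = 468.952 × 23.9/71.7 ≈ 156.317.

S* ≈ 156.3 panels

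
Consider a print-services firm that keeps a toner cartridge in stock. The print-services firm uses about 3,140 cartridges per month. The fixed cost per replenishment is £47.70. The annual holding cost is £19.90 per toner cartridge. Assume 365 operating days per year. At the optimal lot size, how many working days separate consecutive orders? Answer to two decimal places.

Annual demand D = 3,140 × 12 = 37,680.
EOQ = √(2DS/H) = √(2 × 37,680 × 47.7 / 19.9) ≈ 425.01.
Cycle time = Q*/D × 365 = 425.01 / 37,680 × 365 ≈ 4.117 days.

T ≈ 4.12 days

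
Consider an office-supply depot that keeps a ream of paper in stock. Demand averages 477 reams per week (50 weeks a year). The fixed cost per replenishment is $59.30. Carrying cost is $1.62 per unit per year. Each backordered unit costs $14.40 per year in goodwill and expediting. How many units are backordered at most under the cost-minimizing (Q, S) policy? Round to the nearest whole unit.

Annual demand D = 477 × 50 = 23,850.
With planned backorders, Q* = √(2DS/H) · √((H+B)/B).
√(2DS/H) = √(2 × 23,850 × 59.3 / 1.62) = 1321.384.
√((H+B)/B) = √((1.62+14.4)/14.4) = 1.0548.
Q* ≈ 1393.731.
S* = Q* · H/(H+B) = 1393.731 × 1.62/16.02 ≈ 140.939.

S* ≈ 141 reams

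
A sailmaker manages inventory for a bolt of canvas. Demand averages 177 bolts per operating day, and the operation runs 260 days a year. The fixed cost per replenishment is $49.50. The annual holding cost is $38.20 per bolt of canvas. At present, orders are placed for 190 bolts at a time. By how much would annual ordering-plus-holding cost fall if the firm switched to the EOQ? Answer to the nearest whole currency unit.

Extra cost ≈ $2,426 per year

Annual demand D = 177 × 260 = 46,020.
EOQ = √(2DS/H) = √(2 × 46,020 × 49.5 / 38.2) ≈ 345.35.
Cost at Q* = (D/Q*)S + (Q*/2)H = √(2DSH) ≈ $13,192.36.
Cost at Q = 190: (46,020/190)×49.5 + (190/2)×38.2 = $11,989.42 + $3,629.00 = $15,618.42.
Excess = $15,618.42 − $13,192.36 = $2,426.06.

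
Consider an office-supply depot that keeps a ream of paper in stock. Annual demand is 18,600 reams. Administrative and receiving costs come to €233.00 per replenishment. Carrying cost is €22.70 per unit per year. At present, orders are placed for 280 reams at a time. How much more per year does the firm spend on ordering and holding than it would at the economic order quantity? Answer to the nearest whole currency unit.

EOQ = √(2DS/H) = √(2 × 18,600 × 233 / 22.7) ≈ 617.93.
Cost at Q* = (D/Q*)S + (Q*/2)H = √(2DSH) ≈ €14,026.92.
Cost at Q = 280: (18,600/280)×233 + (280/2)×22.7 = €15,477.86 + €3,178.00 = €18,655.86.
Excess = €18,655.86 − €14,026.92 = €4,628.94.

Extra cost ≈ €4,629 per year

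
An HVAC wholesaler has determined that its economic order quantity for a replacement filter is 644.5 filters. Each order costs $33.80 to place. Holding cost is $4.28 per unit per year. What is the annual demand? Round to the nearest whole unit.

D ≈ 26,299 filters per year

Invert the EOQ relation Q*² = 2DS/H.
From Q* = √(2DS/H): D = Q*²H / (2S) = 644.5² × 4.28 / (2 × 33.8) = 26299.223.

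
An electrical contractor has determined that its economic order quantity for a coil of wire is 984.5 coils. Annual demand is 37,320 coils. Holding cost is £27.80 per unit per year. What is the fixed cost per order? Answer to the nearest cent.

S ≈ £361.00

The basic EOQ model gives Q* = √(2DS/H); rearrange for the unknown.
From Q* = √(2DS/H): S = Q*²H / (2D) = 984.5² × 27.8 / (2 × 37,320) = 360.9978.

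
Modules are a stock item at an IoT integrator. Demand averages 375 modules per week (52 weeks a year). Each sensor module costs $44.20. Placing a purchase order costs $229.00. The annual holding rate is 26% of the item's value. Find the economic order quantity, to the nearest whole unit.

Q* ≈ 882 modules

Annual demand D = 375 × 52 = 19,500.
Holding cost H = 0.26 × $44.20 = $11.4920 per unit per year.
EOQ = √(2DS / H) = √(2 × 19,500 × 229 / 11.492).
= √(8,931,000 / 11.492) = √777,149.3213 ≈ 881.561.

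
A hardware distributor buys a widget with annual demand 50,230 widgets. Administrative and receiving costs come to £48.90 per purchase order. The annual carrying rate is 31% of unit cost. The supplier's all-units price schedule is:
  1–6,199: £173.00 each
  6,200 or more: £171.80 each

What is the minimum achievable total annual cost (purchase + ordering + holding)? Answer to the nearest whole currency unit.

TC* ≈ £8,706,021

Holding cost per unit per year at price C is H = 0.31·C.
Evaluate total cost at each tier's feasible EOQ or, if the EOQ is below the tier, at the tier's minimum quantity.
EOQ at £173.00 = 302.7 (feasible in tier 1): TC = 50,230×£173.00 + (50,230/302.7)×48.9 + (302.7/2)×0.31×£173.00 = £8,706,021.36.
EOQ at £171.80 = 303.7 < 6200, so use break Q=6200: TC = 50,230×£171.80 + (50,230/6200.0)×48.9 + (6200.0/2)×0.31×£171.80 = £8,795,009.97.
Lowest total cost among the candidates is at Q = 302.7.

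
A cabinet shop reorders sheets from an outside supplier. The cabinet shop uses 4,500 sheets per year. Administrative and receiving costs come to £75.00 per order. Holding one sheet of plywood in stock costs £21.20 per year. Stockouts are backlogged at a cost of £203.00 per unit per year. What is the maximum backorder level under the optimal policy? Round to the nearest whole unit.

With planned backorders, Q* = √(2DS/H) · √((H+B)/B).
√(2DS/H) = √(2 × 4,500 × 75 / 21.2) = 178.437.
√((H+B)/B) = √((21.2+203)/203) = 1.0509.
Q* ≈ 187.523.
S* = Q* · H/(H+B) = 187.523 × 21.2/224.2 ≈ 17.732.

S* ≈ 18 sheets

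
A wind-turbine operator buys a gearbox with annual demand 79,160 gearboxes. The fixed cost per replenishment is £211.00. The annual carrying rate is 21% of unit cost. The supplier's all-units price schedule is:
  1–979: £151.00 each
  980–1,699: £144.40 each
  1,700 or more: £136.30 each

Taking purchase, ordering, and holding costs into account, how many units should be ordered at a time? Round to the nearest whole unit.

Holding cost per unit per year at price C is H = 0.21·C.
Candidates are each tier's EOQ (if it falls in that tier) and each price-break quantity.
Tier 1 (£151.00): EOQ = 1026.4 exceeds tier's upper bound 979, so this tier is dominated.
EOQ at £144.40 = 1049.6 (feasible in tier 2): TC = 79,160×£144.40 + (79,160/1049.6)×211 + (1049.6/2)×0.21×£144.40 = £11,462,531.49.
EOQ at £136.30 = 1080.3 < 1700, so use break Q=1700: TC = 79,160×£136.30 + (79,160/1700.0)×211 + (1700.0/2)×0.21×£136.30 = £10,823,662.70.
Lowest total cost is £10,823,662.70 at Q = 1700.0.

Q* ≈ 1,700 gearboxes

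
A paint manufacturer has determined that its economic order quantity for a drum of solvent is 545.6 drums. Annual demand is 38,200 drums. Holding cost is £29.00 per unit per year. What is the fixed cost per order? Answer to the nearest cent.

The basic EOQ model gives Q* = √(2DS/H); rearrange for the unknown.
From Q* = √(2DS/H): S = Q*²H / (2D) = 545.6² × 29 / (2 × 38,200) = 112.9935.

S ≈ £112.99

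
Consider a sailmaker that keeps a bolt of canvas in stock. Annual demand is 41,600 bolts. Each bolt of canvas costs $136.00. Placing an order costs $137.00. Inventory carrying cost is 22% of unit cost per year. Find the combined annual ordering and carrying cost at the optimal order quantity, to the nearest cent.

Holding cost H = 0.22 × $136.00 = $29.9200 per unit per year.
Q* = √(2DS/H) = √(2 × 41,600 × 137 / 29.92) ≈ 617.22.
At the optimum the two cost components are equal, so total cost = 2·(Q*/2)H = Q*·H.
Minimum total = √(2DSH) = √(2 × 41,600 × 137 × 29.92) ≈ 18467.272.

TC* ≈ $18,467.27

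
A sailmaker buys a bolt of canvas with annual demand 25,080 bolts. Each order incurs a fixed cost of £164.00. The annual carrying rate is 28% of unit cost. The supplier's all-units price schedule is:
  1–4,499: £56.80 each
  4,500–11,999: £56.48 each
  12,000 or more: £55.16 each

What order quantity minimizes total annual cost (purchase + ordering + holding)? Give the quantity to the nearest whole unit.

Holding cost per unit per year at price C is H = 0.28·C.
For each price level, check whether its EOQ is feasible; otherwise the best quantity at that price is the breakpoint.
EOQ at £56.80 = 719.2 (feasible in tier 1): TC = 25,080×£56.80 + (25,080/719.2)×164 + (719.2/2)×0.28×£56.80 = £1,435,982.10.
EOQ at £56.48 = 721.2 < 4500, so use break Q=4500: TC = 25,080×£56.48 + (25,080/4500.0)×164 + (4500.0/2)×0.28×£56.48 = £1,453,014.83.
EOQ at £55.16 = 729.8 < 12000, so use break Q=12000: TC = 25,080×£55.16 + (25,080/12000.0)×164 + (12000.0/2)×0.28×£55.16 = £1,476,424.36.
Lowest total cost is £1,435,982.10 at Q = 719.2.

Q* ≈ 719 bolts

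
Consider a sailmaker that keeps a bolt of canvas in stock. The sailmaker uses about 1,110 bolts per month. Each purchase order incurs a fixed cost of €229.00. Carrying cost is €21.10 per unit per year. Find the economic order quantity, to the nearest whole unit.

Q* ≈ 538 bolts

Annual demand D = 1,110 × 12 = 13,320.
EOQ = √(2DS / H) = √(2 × 13,320 × 229 / 21.1).
= √(6,100,560 / 21.1) = √289,126.0664 ≈ 537.704.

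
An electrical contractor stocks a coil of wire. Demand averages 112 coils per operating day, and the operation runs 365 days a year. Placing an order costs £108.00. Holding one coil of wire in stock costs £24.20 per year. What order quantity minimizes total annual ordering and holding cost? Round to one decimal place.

Annual demand D = 112 × 365 = 40,880.
EOQ = √(2DS / H) = √(2 × 40,880 × 108 / 24.2).
= √(8,830,080 / 24.2) = √364,879.3388 ≈ 604.052.

Q* ≈ 604.1 coils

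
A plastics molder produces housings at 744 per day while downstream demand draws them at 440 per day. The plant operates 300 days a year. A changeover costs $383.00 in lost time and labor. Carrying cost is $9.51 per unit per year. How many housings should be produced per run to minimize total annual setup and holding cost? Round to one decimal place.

Q* ≈ 5,101.1 housings

Annual demand D = 440 × 300 = 132,000.
Production build-up factor (1 − d/p) = 1 − 440/744 = 0.4086.
Q* = √(2DS / (H(1 − d/p))) = √(2 × 132,000 × 383 / (9.51 × 0.4086)).
= √(101,112,000 / 3.8858) ≈ 5101.064.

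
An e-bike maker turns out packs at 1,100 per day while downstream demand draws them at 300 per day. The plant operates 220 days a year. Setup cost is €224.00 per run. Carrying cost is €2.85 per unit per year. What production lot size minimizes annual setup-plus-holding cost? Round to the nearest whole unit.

Q* ≈ 3,777 packs

Annual demand D = 300 × 220 = 66,000.
Production build-up factor (1 − d/p) = 1 − 300/1,100 = 0.7273.
Q* = √(2DS / (H(1 − d/p))) = √(2 × 66,000 × 224 / (2.85 × 0.7273)).
= √(29,568,000 / 2.0727) ≈ 3776.938.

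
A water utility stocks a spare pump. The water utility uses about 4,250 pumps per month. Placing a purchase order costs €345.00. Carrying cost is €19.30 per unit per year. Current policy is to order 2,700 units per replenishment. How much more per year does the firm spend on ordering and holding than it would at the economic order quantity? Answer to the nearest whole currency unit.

Annual demand D = 4,250 × 12 = 51,000.
EOQ = √(2DS/H) = √(2 × 51,000 × 345 / 19.3) ≈ 1350.30.
Cost at Q* = (D/Q*)S + (Q*/2)H = √(2DSH) ≈ €26,060.83.
Cost at Q = 2,700: (51,000/2,700)×345 + (2,700/2)×19.3 = €6,516.67 + €26,055.00 = €32,571.67.
Excess = €32,571.67 − €26,060.83 = €6,510.83.

Extra cost ≈ €6,511 per year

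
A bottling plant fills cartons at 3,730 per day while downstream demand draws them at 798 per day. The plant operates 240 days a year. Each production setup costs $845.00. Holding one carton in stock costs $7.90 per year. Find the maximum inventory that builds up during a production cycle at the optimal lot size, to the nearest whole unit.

I_max ≈ 5,675 cartons

Annual demand D = 798 × 240 = 191,520.
Production build-up factor (1 − d/p) = 1 − 798/3,730 = 0.7861.
Q* = √(2DS / (H(1 − d/p))) = √(2 × 191,520 × 845 / (7.9 × 0.7861)).
= √(323,668,800 / 6.2099) ≈ 7219.536.
Maximum inventory = Q*(1 − d/p) = 7219.536 × 0.7861 ≈ 5674.981.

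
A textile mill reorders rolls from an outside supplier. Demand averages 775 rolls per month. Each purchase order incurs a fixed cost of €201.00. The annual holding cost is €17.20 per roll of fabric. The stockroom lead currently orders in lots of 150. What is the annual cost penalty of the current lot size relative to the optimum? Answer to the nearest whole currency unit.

Annual demand D = 775 × 12 = 9,300.
EOQ = √(2DS/H) = √(2 × 9,300 × 201 / 17.2) ≈ 466.22.
Cost at Q* = (D/Q*)S + (Q*/2)H = √(2DSH) ≈ €8,018.97.
Cost at Q = 150: (9,300/150)×201 + (150/2)×17.2 = €12,462.00 + €1,290.00 = €13,752.00.
Excess = €13,752.00 − €8,018.97 = €5,733.03.

Extra cost ≈ €5,733 per year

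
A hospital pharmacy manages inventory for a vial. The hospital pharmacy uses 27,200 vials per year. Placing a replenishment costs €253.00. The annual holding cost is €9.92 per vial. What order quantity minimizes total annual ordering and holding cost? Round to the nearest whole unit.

Q* ≈ 1,178 vials

EOQ = √(2DS / H) = √(2 × 27,200 × 253 / 9.92).
= √(13,763,200 / 9.92) = √1,387,419.3548 ≈ 1177.888.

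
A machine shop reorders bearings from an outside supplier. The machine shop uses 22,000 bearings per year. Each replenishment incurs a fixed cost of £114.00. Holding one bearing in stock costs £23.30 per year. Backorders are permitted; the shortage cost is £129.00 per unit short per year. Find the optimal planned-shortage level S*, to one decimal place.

S* ≈ 77.1 bearings

With planned backorders, Q* = √(2DS/H) · √((H+B)/B).
√(2DS/H) = √(2 × 22,000 × 114 / 23.3) = 463.982.
√((H+B)/B) = √((23.3+129)/129) = 1.0866.
Q* ≈ 504.146.
S* = Q* · H/(H+B) = 504.146 × 23.3/152.3 ≈ 77.128.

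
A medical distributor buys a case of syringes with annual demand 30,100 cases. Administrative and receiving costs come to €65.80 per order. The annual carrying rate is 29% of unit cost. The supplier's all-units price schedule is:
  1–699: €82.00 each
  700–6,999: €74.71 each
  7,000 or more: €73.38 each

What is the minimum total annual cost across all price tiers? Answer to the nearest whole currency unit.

Holding cost per unit per year at price C is H = 0.29·C.
Evaluate total cost at each tier's feasible EOQ or, if the EOQ is below the tier, at the tier's minimum quantity.
EOQ at €82.00 = 408.1 (feasible in tier 1): TC = 30,100×€82.00 + (30,100/408.1)×65.8 + (408.1/2)×0.29×€82.00 = €2,477,905.48.
EOQ at €74.71 = 427.6 < 700, so use break Q=700: TC = 30,100×€74.71 + (30,100/700.0)×65.8 + (700.0/2)×0.29×€74.71 = €2,259,183.46.
EOQ at €73.38 = 431.4 < 7000, so use break Q=7000: TC = 30,100×€73.38 + (30,100/7000.0)×65.8 + (7000.0/2)×0.29×€73.38 = €2,283,501.64.
Lowest total cost among the candidates is at Q = 700.0.

TC* ≈ €2,259,183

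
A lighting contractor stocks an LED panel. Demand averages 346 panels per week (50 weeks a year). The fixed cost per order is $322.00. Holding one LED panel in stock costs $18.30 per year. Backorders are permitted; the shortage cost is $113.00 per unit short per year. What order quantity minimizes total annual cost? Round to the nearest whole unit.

Q* ≈ 841 panels

Annual demand D = 346 × 50 = 17,300.
With planned backorders, Q* = √(2DS/H) · √((H+B)/B).
√(2DS/H) = √(2 × 17,300 × 322 / 18.3) = 780.262.
√((H+B)/B) = √((18.3+113)/113) = 1.0779.
Q* ≈ 841.073.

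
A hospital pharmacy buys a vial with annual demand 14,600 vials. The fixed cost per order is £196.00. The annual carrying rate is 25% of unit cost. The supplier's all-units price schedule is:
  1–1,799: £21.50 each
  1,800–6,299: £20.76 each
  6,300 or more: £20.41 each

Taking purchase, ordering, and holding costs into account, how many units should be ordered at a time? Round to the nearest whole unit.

Holding cost per unit per year at price C is H = 0.25·C.
Evaluate total cost at each tier's feasible EOQ or, if the EOQ is below the tier, at the tier's minimum quantity.
EOQ at £21.50 = 1031.9 (feasible in tier 1): TC = 14,600×£21.50 + (14,600/1031.9)×196 + (1031.9/2)×0.25×£21.50 = £319,446.37.
EOQ at £20.76 = 1050.1 < 1800, so use break Q=1800: TC = 14,600×£20.76 + (14,600/1800.0)×196 + (1800.0/2)×0.25×£20.76 = £309,356.78.
EOQ at £20.41 = 1059.1 < 6300, so use break Q=6300: TC = 14,600×£20.41 + (14,600/6300.0)×196 + (6300.0/2)×0.25×£20.41 = £314,513.10.
Lowest total cost is £309,356.78 at Q = 1800.0.

Q* ≈ 1,800 vials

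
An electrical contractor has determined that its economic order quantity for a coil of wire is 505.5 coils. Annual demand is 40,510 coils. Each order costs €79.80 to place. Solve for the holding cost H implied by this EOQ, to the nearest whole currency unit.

H ≈ €25

Invert the EOQ relation Q*² = 2DS/H.
From Q* = √(2DS/H): H = 2DS / Q*² = 2 × 40,510 × 79.8 / 505.5² = 25.3019.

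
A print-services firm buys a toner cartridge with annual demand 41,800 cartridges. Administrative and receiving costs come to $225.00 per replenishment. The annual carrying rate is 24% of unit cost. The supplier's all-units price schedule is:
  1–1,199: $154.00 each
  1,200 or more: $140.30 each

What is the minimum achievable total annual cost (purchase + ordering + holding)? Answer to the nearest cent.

TC* ≈ $5,892,580.70

Holding cost per unit per year at price C is H = 0.24·C.
Candidates are each tier's EOQ (if it falls in that tier) and each price-break quantity.
EOQ at $154.00 = 713.4 (feasible in tier 1): TC = 41,800×$154.00 + (41,800/713.4)×225 + (713.4/2)×0.24×$154.00 = $6,463,566.98.
EOQ at $140.30 = 747.4 < 1200, so use break Q=1200: TC = 41,800×$140.30 + (41,800/1200.0)×225 + (1200.0/2)×0.24×$140.30 = $5,892,580.70.
Lowest total cost among the candidates is at Q = 1200.0.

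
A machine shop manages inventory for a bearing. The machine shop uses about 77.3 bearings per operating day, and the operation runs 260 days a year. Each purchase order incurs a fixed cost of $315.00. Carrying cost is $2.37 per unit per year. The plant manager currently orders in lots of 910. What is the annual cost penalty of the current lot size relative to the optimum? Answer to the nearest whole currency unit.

Annual demand D = 77.3 × 260 = 20,098.
EOQ = √(2DS/H) = √(2 × 20,098 × 315 / 2.37) ≈ 2311.39.
Cost at Q* = (D/Q*)S + (Q*/2)H = √(2DSH) ≈ $5,477.99.
Cost at Q = 910: (20,098/910)×315 + (910/2)×2.37 = $6,957.00 + $1,078.35 = $8,035.35.
Excess = $8,035.35 − $5,477.99 = $2,557.36.

Extra cost ≈ $2,557 per year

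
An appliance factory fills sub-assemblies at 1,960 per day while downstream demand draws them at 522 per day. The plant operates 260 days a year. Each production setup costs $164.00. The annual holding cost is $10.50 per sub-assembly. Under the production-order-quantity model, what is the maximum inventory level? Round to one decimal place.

I_max ≈ 1,763.7 sub-assemblies

Annual demand D = 522 × 260 = 135,720.
Production build-up factor (1 − d/p) = 1 − 522/1,960 = 0.7337.
Q* = √(2DS / (H(1 − d/p))) = √(2 × 135,720 × 164 / (10.5 × 0.7337)).
= √(44,516,160 / 7.7036) ≈ 2403.880.
Maximum inventory = Q*(1 − d/p) = 2403.880 × 0.7337 ≈ 1763.663.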